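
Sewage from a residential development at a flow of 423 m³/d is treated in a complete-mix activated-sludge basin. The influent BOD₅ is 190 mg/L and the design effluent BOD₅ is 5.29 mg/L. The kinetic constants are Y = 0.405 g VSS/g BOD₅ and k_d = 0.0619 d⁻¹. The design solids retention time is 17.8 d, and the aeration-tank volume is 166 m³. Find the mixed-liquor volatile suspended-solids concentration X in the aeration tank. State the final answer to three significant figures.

X ≈ 1610 mg/L

From V·X·(1 + k_d·θ_c) = Y·Q·(S₀ − S)·θ_c: X = 0.405 × 423 × (190 − 5.29) × 17.8 / [166 × (1 + 0.0619 × 17.8)] = 1614 mg/L.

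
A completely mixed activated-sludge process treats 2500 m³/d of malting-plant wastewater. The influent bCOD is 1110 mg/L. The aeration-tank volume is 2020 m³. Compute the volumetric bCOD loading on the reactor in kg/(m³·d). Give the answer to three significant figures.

Applied bCOD load per unit volume = Q·S₀/V = (2500 × 1110/1000)/2020 = 1.374 kg bCOD·m⁻³·d⁻¹.

L_v ≈ 1.37 kg bCOD/(m³·d)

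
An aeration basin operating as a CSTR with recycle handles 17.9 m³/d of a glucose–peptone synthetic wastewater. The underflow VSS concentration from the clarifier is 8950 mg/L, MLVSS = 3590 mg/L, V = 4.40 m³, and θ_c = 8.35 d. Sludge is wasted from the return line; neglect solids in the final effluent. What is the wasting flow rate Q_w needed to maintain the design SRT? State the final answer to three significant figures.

Q_w ≈ 0.211 m³/d

Q_w = (V·X)/(θ_c X_r) = 4.400 × 3590 / (8.35 × 8950) = 0.2114 m³/d.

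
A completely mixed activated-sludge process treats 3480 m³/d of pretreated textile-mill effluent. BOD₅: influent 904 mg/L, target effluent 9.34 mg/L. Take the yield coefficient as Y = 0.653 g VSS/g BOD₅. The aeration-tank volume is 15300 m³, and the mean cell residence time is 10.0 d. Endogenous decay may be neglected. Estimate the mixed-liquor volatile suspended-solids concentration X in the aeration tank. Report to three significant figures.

X ≈ 1330 mg/L

From V·X = Y·Q·(S₀ − S)·θ_c (decay neglected): X = 0.653 × 3480 × (904 − 9.34) × 10.0 / 15300 = 1329 mg/L.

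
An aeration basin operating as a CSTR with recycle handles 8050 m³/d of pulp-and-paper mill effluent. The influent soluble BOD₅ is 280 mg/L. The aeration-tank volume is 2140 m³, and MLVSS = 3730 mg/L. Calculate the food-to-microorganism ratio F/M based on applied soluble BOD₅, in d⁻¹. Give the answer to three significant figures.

F/M = Q·S₀ / (V·X) = 8050 × 280 / (2140 × 3730) = 0.2824 g soluble BOD₅·(g VSS·d)⁻¹.

F/M ≈ 0.282 d⁻¹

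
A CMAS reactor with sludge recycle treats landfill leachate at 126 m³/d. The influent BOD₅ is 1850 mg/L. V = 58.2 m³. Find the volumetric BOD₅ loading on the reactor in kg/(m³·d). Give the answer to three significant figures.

Applied BOD₅ load per unit volume = Q·S₀/V = (126 × 1850/1000)/58.20 = 4.005 kg BOD₅·m⁻³·d⁻¹.

L_v ≈ 4.01 kg BOD₅/(m³·d)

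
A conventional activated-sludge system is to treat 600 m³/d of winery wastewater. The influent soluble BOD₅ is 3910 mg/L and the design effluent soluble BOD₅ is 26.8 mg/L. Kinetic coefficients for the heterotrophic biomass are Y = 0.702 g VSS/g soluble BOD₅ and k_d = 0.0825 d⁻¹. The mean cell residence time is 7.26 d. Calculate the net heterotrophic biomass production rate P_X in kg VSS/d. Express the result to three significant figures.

P_X ≈ 1020 kg VSS/d

Y_obs = Y / (1 + k_d θ_c) = 0.702 / (1 + 0.0825 × 7.26) = 0.702 / 1.599 = 0.4390.
Mass of soluble BOD₅ removed per day: Q(S₀ − S) = 600 × 3883 g/m³ = 2330 kg/d.
P_X = Y_obs · Q(S₀ − S) = 0.4390 × 2330 = 1023 kg VSS/d.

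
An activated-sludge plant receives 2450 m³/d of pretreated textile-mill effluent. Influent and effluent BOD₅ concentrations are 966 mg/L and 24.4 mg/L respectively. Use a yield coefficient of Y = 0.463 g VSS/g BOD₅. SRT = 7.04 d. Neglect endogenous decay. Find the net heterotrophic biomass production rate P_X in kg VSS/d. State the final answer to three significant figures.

Since k_d ≈ 0, Y_obs = Y = 0.463 g VSS/g BOD₅.
ΔS = 966 − 24.4 = 941.6 mg/L, so the substrate removal rate is 2450 × 941.6/1000 = 2307 kg BOD₅/d.
So the net sludge growth is P_X = 0.4630 × 2307 = 1068 kg VSS/d.

P_X ≈ 1070 kg VSS/d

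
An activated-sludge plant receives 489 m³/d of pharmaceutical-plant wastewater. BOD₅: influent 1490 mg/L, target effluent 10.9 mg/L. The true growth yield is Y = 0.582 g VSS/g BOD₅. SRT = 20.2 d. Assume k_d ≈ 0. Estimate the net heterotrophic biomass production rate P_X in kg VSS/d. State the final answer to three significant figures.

P_X ≈ 421 kg VSS/d

Since k_d ≈ 0, Y_obs = Y = 0.582 g VSS/g BOD₅.
Substrate removed = Q·(S₀ − S) = 489 m³/d × (1490 − 10.9) g/m³ = 7.23×10^5 g/d = 723.3 kg/d.
So the net sludge growth is P_X = 0.5820 × 723.3 = 420.9 kg VSS/d.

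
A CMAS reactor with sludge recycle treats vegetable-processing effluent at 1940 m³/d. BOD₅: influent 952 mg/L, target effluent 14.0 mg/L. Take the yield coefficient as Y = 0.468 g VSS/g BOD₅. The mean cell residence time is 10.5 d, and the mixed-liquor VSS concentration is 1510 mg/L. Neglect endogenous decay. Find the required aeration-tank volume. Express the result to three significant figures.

V ≈ 5920 m³

Biomass mass balance (decay neglected): V·X = Y·Q·(S₀ − S)·θ_c, so V = 0.468 × 1940 × (952 − 14.0) × 10.5 / 1510 = 5922 m³.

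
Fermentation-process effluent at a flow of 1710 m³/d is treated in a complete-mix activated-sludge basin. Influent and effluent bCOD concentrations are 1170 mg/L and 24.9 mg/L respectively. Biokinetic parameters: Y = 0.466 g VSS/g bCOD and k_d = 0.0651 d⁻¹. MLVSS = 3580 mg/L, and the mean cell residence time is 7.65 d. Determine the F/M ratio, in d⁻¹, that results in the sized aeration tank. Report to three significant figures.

F/M ≈ 0.429 d⁻¹

Steady-state biomass mass balance: V·X·(1 + k_d·θ_c) = Y·Q·(S₀ − S)·θ_c, so V = 0.466 × 1710 × (1170 − 24.9) × 7.65 / [3580 × (1 + 0.0651 × 7.65)] = 6.98×10^6 / 5363 = 1302 m³.
F/M = Q·S₀ / (V·X) = 1710 × 1170 / (1302 × 3580) = 0.4293 g bCOD·(g VSS·d)⁻¹.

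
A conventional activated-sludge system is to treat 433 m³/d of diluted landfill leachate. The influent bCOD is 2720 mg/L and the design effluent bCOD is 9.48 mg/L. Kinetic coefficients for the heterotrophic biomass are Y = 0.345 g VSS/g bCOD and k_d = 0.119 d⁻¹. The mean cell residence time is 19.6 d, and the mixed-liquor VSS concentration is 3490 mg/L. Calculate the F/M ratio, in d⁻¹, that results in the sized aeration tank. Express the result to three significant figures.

From the SRT design equation V = Y Q (S₀−S) θ_c / [X (1 + k_d θ_c)] = 0.345 × 433 × (2720 − 9.48) × 19.6 / [3490 × (1 + 0.119 × 19.6)] = 7.94×10^6 / 11630 = 682.4 m³.
F/M = Q·S₀ / (V·X) = 433 × 2720 / (682.4 × 3490) = 0.4945 g bCOD·(g VSS·d)⁻¹.

F/M ≈ 0.495 d⁻¹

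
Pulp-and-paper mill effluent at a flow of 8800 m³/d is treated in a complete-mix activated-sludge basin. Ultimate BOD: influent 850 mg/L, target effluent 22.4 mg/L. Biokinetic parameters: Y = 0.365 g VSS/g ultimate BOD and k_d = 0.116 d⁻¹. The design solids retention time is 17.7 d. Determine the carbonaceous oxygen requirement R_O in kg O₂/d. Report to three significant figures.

Y_obs = Y / (1 + k_d θ_c) = 0.365 / (1 + 0.116 × 17.7) = 0.365 / 3.053 = 0.1195.
ΔS = 850 − 22.4 = 827.6 mg/L, so the substrate removal rate is 8800 × 827.6/1000 = 7283 kg ultimate BOD/d.
Net sludge production P_X = 0.1195 × 7283 = 870.6 kg VSS/d.
R_O = Q·ΔS − 1.42 P_X = 7283 − 1236 = 6047 kg O₂/d.

R_O ≈ 6050 kg O₂/d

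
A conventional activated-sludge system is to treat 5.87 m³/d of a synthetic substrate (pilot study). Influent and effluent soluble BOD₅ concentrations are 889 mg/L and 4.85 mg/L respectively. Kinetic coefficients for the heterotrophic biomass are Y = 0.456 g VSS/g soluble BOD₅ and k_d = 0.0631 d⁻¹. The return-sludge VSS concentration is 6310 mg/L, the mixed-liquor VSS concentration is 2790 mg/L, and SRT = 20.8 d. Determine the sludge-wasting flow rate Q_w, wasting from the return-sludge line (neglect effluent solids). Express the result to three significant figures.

Q_w ≈ 0.162 m³/d

From the SRT design equation V = Y Q (S₀−S) θ_c / [X (1 + k_d θ_c)] = 0.456 × 5.87 × (889 − 4.85) × 20.8 / [2790 × (1 + 0.0631 × 20.8)] = 4.92×10^4 / 6452 = 7.630 m³.
Q_w = (V·X)/(θ_c X_r) = 7.630 × 2790 / (20.8 × 6310) = 0.1622 m³/d.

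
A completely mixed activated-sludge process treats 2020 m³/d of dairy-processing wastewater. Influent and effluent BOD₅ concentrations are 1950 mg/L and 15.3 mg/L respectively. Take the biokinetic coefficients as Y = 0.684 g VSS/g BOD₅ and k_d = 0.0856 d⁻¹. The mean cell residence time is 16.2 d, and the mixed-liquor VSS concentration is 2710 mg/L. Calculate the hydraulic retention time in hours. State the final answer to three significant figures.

τ ≈ 79.5 h

Rearranging the biomass balance for a CMAS with decay, V = Y·Q·ΔS·θ_c / [X·(1+k_d θ_c)] = 0.684 × 2020 × (1950 − 15.3) × 16.2 / [2710 × (1 + 0.0856 × 16.2)] = 4.33×10^7 / 6468 = 6695 m³.
Hydraulic retention time τ = V/Q = 6695 / 2020 = 3.314 d = 79.55 h.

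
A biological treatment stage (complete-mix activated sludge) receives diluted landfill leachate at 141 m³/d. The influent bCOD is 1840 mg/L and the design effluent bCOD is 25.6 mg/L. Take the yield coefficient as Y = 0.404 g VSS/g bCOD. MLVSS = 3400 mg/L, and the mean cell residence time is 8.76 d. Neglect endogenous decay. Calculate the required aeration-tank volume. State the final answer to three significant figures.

V ≈ 266 m³

V·X = Y·Q·ΔS·θ_c gives V = 0.404 × 141 × (1840 − 25.6) × 8.76 / 3400 = 266.3 m³.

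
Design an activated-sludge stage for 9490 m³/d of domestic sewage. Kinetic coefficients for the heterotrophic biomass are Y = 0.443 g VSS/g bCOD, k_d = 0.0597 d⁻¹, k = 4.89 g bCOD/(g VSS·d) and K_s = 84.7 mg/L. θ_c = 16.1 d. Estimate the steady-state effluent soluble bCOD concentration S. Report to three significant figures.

S ≈ 5.05 mg/L

From the Monod/SRT balance for a CMAS, S = K_s·(1+k_d θ_c)/[θ_c·(Y k − k_d) − 1] = 84.7 × (1 + 0.0597 × 16.1) / [16.1 × (0.443 × 4.89 − 0.0597) − 1] = 166.1 / 32.92 = 5.047 mg/L.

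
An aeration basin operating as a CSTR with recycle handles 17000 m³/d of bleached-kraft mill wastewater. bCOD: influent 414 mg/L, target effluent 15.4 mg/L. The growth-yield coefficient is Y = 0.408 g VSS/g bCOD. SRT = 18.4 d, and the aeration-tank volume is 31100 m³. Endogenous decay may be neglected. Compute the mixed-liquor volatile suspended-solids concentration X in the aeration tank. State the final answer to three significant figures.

X ≈ 1640 mg/L

Without decay, X = Y Q (S₀−S) θ_c / V = 0.408 × 17000 × (414 − 15.4) × 18.4 / 31100 = 1636 mg/L.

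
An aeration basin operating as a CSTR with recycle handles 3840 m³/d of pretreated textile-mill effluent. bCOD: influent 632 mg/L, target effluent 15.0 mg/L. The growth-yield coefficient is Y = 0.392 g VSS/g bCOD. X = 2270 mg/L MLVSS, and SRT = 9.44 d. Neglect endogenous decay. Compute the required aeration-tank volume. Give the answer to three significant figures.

V·X = Y·Q·ΔS·θ_c gives V = 0.392 × 3840 × (632 − 15.0) × 9.44 / 2270 = 3862 m³.

V ≈ 3860 m³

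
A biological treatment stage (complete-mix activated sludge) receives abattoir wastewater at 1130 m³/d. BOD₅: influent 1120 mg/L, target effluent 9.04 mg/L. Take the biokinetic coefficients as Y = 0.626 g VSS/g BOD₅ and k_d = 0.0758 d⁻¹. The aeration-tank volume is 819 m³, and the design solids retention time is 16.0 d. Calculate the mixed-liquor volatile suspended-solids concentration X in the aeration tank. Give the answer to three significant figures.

X ≈ 6940 mg/L

Solving the biomass balance for X: X = Y Q (S₀−S) θ_c / [V (1+k_d θ_c)] = 0.626 × 1130 × (1120 − 9.04) × 16.0 / [819 × (1 + 0.0758 × 16.0)] = 6938 mg/L.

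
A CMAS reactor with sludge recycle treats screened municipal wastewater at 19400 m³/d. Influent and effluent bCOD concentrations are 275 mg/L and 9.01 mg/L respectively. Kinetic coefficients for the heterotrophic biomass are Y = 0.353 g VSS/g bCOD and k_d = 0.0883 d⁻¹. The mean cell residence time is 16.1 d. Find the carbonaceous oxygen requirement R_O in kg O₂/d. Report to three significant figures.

R_O ≈ 4090 kg O₂/d

The observed yield is Y_obs = Y/(1 + k_d·θ_c) = 0.353 / (1 + 0.0883 × 16.1) = 0.353 / 2.422 = 0.1458 g VSS per g bCOD removed.
Q·(S₀ − S) = 19400 × (275 − 9.01) × 10⁻³ = 5160 kg/d removed.
P_X = Y_obs·Q·(S₀ − S) = 0.1458 × 5160 = 752.2 kg VSS/d.
R_O = Q·(S₀ − S) − 1.42·P_X = 5160 − 1.42 × 752.2 = 4092 kg O₂/d.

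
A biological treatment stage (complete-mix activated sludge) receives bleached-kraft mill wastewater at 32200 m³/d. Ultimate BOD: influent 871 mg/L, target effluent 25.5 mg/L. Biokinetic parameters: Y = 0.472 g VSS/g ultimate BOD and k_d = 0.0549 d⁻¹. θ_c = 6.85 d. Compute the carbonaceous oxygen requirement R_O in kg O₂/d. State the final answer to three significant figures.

The observed yield is Y_obs = Y/(1 + k_d·θ_c) = 0.472 / (1 + 0.0549 × 6.85) = 0.472 / 1.376 = 0.3430 g VSS per g ultimate BOD removed.
ΔS = 871 − 25.5 = 845.5 mg/L, so the substrate removal rate is 32200 × 845.5/1000 = 27225 kg ultimate BOD/d.
Biomass synthesised: P_X = Y_obs × 27225 = 9338 kg VSS/d.
Carbonaceous O₂ demand = substrate oxidised − cell-mass equivalent = 27225 − 1.42 × 9338 = 13965 kg O₂/d.

R_O ≈ 14000 kg O₂/d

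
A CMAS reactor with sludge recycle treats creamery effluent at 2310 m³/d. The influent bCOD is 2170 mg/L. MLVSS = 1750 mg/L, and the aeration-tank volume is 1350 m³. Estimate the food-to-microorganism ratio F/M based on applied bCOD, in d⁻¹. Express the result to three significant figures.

F/M = applied load / biomass = Q·S₀/(V·X) = 2310 × 2170 / (1350 × 1750) = 2.122 d⁻¹.

F/M ≈ 2.12 d⁻¹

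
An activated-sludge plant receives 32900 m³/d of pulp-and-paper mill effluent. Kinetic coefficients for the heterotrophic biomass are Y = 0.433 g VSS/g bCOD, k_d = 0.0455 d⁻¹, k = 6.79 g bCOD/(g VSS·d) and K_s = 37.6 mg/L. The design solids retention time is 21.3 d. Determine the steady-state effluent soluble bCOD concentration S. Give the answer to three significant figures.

S ≈ 1.22 mg/L

Effluent substrate depends only on kinetics and SRT: S = K_s(1 + k_d θ_c) / [θ_c(Yk − k_d) − 1] = 37.6 × (1 + 0.0455 × 21.3) / [21.3 × (0.433 × 6.79 − 0.0455) − 1] = 74.04 / 60.65 = 1.221 mg/L.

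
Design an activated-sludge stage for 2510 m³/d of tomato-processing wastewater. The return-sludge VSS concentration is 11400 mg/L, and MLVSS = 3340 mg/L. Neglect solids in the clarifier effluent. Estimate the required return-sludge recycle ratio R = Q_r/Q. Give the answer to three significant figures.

R ≈ 0.414

Mass balance around the secondary clarifier (neglecting effluent solids): R = X / (X_r − X) = 3340 / (11400 − 3340) = 0.4144.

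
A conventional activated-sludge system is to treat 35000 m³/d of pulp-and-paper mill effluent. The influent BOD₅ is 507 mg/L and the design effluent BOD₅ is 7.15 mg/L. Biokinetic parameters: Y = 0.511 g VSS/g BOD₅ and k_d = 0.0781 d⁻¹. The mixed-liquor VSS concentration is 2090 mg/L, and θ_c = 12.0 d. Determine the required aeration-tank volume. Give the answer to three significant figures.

From the SRT design equation V = Y Q (S₀−S) θ_c / [X (1 + k_d θ_c)] = 0.511 × 35000 × (507 − 7.15) × 12.0 / [2090 × (1 + 0.0781 × 12.0)] = 1.07×10^8 / 4049 = 26497 m³.

V ≈ 26500 m³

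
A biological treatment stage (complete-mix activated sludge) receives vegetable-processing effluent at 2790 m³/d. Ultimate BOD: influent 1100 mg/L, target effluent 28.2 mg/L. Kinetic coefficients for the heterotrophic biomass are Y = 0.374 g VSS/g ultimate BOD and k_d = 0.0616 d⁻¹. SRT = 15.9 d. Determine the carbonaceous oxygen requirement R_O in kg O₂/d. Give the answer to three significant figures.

R_O ≈ 2190 kg O₂/d

Observed yield with endogenous decay: Y_obs = Y / (1 + k_d·θ_c) = 0.374 / (1 + 0.0616 × 15.9) = 0.374 / 1.979 = 0.1889 g VSS/g ultimate BOD.
Mass of ultimate BOD removed per day: Q(S₀ − S) = 2790 × 1072 g/m³ = 2990 kg/d.
P_X = Y_obs·Q·(S₀ − S) = 0.1889 × 2990 = 565.0 kg VSS/d.
Carbonaceous O₂ demand = substrate oxidised − cell-mass equivalent = 2990 − 1.42 × 565.0 = 2188 kg O₂/d.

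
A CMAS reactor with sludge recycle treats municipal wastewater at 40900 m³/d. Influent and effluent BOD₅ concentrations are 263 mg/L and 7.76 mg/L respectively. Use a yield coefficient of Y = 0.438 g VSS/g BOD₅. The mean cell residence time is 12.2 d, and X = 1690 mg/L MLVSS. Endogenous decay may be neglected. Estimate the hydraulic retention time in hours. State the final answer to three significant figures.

With k_d = 0 the design equation reduces to V = Y Q (S₀−S) θ_c / X = 0.438 × 40900 × (263 − 7.76) × 12.2 / 1690 = 33008 m³.
τ = V/Q = 33008/40900 = 0.8070 d, or 19.37 h.

τ ≈ 19.4 h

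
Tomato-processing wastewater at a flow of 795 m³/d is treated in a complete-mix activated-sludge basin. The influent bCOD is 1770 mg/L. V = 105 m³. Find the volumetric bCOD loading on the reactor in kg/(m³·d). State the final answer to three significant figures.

Applied bCOD load per unit volume = Q·S₀/V = (795 × 1770/1000)/105.0 = 13.40 kg bCOD·m⁻³·d⁻¹.

L_v ≈ 13.4 kg bCOD/(m³·d)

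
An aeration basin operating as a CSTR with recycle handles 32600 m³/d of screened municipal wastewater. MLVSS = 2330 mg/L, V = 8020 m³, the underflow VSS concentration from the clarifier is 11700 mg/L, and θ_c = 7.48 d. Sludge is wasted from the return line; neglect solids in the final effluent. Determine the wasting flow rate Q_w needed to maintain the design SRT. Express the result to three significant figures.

Q_w ≈ 214 m³/d

Wasting from the return line (neglecting effluent solids): Q_w = V·X / (θ_c·X_r) = 8020 × 2330 / (7.48 × 11700) = 213.5 m³/d.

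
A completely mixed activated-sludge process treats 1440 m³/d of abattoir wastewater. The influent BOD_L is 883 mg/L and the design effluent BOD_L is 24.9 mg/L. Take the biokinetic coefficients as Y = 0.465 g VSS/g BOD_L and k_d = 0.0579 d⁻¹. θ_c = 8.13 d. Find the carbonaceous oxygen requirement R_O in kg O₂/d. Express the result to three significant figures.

R_O ≈ 681 kg O₂/d

Observed yield with endogenous decay: Y_obs = Y / (1 + k_d·θ_c) = 0.465 / (1 + 0.0579 × 8.13) = 0.465 / 1.471 = 0.3162 g VSS/g BOD_L.
Q·(S₀ − S) = 1440 × (883 − 24.9) × 10⁻³ = 1236 kg/d removed.
Biomass synthesised: P_X = Y_obs × 1236 = 390.7 kg VSS/d.
R_O = Q·ΔS − 1.42 P_X = 1236 − 554.8 = 680.9 kg O₂/d.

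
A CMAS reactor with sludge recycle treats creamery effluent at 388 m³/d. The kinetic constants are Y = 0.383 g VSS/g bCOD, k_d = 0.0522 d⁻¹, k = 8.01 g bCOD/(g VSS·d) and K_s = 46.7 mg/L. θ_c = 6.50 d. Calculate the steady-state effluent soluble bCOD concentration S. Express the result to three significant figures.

S ≈ 3.36 mg/L

For a completely mixed reactor with recycle the Lawrence–McCarty relation gives S = K_s·(1 + k_d·θ_c) / [θ_c·(Y·k − k_d) − 1] = 46.7 × (1 + 0.0522 × 6.50) / [6.50 × (0.383 × 8.01 − 0.0522) − 1] = 62.55 / 18.60 = 3.362 mg/L.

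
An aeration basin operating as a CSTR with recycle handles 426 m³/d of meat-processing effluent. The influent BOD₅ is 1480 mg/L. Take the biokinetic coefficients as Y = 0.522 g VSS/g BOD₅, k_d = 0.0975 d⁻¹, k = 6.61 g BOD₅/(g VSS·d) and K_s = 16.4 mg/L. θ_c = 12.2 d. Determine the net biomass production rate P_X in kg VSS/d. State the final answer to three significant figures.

From the Monod/SRT balance for a CMAS, S = K_s·(1+k_d θ_c)/[θ_c·(Y k − k_d) − 1] = 16.4 × (1 + 0.0975 × 12.2) / [12.2 × (0.522 × 6.61 − 0.0975) − 1] = 35.91 / 39.91 = 0.8998 mg/L.
Y_obs = Y / (1 + k_d θ_c) = 0.522 / (1 + 0.0975 × 12.2) = 0.522 / 2.189 = 0.2384.
Mass of BOD₅ removed per day: Q(S₀ − S) = 426 × 1479 g/m³ = 630.1 kg/d.
Biomass produced: P_X = Y_obs·Q·ΔS = 0.2384 × 630.1 ≈ 150.2 kg VSS/d.

P_X ≈ 150 kg VSS/d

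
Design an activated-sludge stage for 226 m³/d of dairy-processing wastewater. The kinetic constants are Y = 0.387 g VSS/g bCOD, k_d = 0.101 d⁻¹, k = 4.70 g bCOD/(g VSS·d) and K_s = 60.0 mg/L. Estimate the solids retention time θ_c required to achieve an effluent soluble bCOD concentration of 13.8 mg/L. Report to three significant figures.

θ_c ≈ 4.18 d

Specific growth rate at S = 13.8 mg/L: μ = YkS/(K_s+S) = 0.387·4.70·13.8/(60.0+13.8) = 0.3401 d⁻¹.
θ_c = 1/(μ − k_d) = 1/(0.3401 − 0.101) = 1/0.2391 = 4.182 d.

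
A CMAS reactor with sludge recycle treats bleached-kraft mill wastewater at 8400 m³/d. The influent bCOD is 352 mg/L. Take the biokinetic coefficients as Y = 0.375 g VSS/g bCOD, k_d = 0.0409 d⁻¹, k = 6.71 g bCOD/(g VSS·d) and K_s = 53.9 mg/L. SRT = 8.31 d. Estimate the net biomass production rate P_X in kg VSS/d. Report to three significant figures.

From the Monod/SRT balance for a CMAS, S = K_s·(1+k_d θ_c)/[θ_c·(Y k − k_d) − 1] = 53.9 × (1 + 0.0409 × 8.31) / [8.31 × (0.375 × 6.71 − 0.0409) − 1] = 72.22 / 19.57 = 3.690 mg/L.
Correct the yield for decay: Y_obs = Y/(1 + k_d θ_c) = 0.375 / (1 + 0.0409 × 8.31) = 0.375 / 1.340 = 0.2799.
ΔS = 352 − 3.69 = 348.3 mg/L, so the substrate removal rate is 8400 × 348.3/1000 = 2926 kg bCOD/d.
So the net sludge growth is P_X = 0.2799 × 2926 = 818.9 kg VSS/d.

P_X ≈ 819 kg VSS/d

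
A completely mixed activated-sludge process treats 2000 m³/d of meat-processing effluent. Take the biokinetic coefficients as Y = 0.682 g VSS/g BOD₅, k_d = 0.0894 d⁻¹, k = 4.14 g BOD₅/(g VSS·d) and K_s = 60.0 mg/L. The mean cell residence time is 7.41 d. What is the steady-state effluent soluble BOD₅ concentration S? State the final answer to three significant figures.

S ≈ 5.18 mg/L

Effluent substrate depends only on kinetics and SRT: S = K_s(1 + k_d θ_c) / [θ_c(Yk − k_d) − 1] = 60.0 × (1 + 0.0894 × 7.41) / [7.41 × (0.682 × 4.14 − 0.0894) − 1] = 99.75 / 19.26 = 5.179 mg/L.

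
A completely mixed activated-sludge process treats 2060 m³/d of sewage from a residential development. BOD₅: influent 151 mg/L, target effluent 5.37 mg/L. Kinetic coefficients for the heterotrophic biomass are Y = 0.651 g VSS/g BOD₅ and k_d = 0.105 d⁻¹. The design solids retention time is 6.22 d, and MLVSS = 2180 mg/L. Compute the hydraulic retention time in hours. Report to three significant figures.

Steady-state biomass mass balance: V·X·(1 + k_d·θ_c) = Y·Q·(S₀ − S)·θ_c, so V = 0.651 × 2060 × (151 − 5.37) × 6.22 / [2180 × (1 + 0.105 × 6.22)] = 1.21×10^6 / 3604 = 337.1 m³.
τ = V/Q = 337.1/2060 = 0.1636 d, or 3.927 h.

τ ≈ 3.93 h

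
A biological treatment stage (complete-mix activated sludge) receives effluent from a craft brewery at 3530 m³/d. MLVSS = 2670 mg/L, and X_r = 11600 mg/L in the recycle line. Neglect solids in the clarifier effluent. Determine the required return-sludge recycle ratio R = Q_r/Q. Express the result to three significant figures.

R ≈ 0.299

Mass balance around the secondary clarifier (neglecting effluent solids): R = X / (X_r − X) = 2670 / (11600 − 2670) = 0.2990.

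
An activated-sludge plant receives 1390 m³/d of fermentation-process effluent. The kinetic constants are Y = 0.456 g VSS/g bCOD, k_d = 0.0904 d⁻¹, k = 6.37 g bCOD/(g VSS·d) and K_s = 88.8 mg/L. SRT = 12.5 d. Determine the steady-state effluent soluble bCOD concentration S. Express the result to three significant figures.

S ≈ 5.53 mg/L

For a completely mixed reactor with recycle the Lawrence–McCarty relation gives S = K_s·(1 + k_d·θ_c) / [θ_c·(Y·k − k_d) − 1] = 88.8 × (1 + 0.0904 × 12.5) / [12.5 × (0.456 × 6.37 − 0.0904) − 1] = 189.1 / 34.18 = 5.534 mg/L.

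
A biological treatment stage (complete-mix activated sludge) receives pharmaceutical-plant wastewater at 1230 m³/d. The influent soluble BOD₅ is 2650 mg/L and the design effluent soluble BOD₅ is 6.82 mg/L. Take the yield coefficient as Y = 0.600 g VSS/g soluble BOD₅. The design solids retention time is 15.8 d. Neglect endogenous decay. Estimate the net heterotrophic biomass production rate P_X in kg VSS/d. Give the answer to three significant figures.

P_X ≈ 1950 kg VSS/d

With endogenous decay neglected, the observed yield equals the true yield: Y_obs = Y = 0.600 g VSS/g soluble BOD₅.
Q·(S₀ − S) = 1230 × (2650 − 6.82) × 10⁻³ = 3251 kg/d removed.
Net biomass production P_X = Y_obs × Q·(S₀ − S) = 0.6000 × 3251 = 1951 kg VSS/d.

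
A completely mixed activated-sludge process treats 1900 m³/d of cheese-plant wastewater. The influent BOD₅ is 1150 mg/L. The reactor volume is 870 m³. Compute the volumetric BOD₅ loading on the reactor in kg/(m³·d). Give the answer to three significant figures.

L_v ≈ 2.51 kg BOD₅/(m³·d)

Volumetric loading L_v = Q·S₀ / V = 1900 × 1150 g/m³ / 870.0 m³ = 2511 g/(m³·d) = 2.511 kg BOD₅/(m³·d).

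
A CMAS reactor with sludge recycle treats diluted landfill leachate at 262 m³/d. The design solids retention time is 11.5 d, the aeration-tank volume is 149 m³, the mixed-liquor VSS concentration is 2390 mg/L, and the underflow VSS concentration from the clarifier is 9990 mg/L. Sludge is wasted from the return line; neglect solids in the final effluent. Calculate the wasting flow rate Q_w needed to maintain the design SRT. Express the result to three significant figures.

Q_w = (V·X)/(θ_c X_r) = 149.0 × 2390 / (11.5 × 9990) = 3.100 m³/d.

Q_w ≈ 3.10 m³/d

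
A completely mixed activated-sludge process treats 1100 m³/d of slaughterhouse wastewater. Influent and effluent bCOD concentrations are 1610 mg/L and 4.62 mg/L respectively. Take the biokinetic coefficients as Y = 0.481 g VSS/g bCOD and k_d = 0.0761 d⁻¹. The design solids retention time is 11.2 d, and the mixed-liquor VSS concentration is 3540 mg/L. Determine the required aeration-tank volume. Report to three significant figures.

Rearranging the biomass balance for a CMAS with decay, V = Y·Q·ΔS·θ_c / [X·(1+k_d θ_c)] = 0.481 × 1100 × (1610 − 4.62) × 11.2 / [3540 × (1 + 0.0761 × 11.2)] = 9.51×10^6 / 6557 = 1451 m³.

V ≈ 1450 m³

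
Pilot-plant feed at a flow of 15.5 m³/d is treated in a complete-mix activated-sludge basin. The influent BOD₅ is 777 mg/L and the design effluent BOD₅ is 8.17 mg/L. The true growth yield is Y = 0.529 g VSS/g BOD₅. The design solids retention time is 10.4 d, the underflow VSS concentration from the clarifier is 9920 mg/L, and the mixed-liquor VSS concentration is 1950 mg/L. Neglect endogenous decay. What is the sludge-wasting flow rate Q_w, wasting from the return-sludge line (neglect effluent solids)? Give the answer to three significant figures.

Q_w ≈ 0.635 m³/d

With k_d = 0 the design equation reduces to V = Y Q (S₀−S) θ_c / X = 0.529 × 15.5 × (777 − 8.17) × 10.4 / 1950 = 33.62 m³.
θ_c = V·X/(Q_w·X_r) when wasting from the recycle, so Q_w = V·X/(θ_c·X_r) = 33.62 × 1950 / (10.4 × 9920) = 0.6355 m³/d.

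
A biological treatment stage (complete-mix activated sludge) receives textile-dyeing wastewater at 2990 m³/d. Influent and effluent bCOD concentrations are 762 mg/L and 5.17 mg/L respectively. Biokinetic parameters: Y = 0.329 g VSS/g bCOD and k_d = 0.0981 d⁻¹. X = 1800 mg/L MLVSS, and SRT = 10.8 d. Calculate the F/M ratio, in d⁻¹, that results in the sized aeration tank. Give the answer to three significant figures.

From the SRT design equation V = Y Q (S₀−S) θ_c / [X (1 + k_d θ_c)] = 0.329 × 2990 × (762 − 5.17) × 10.8 / [1800 × (1 + 0.0981 × 10.8)] = 8.04×10^6 / 3707 = 2169 m³.
F/M = Q·S₀ / (V·X) = 2990 × 762 / (2169 × 1800) = 0.5836 g bCOD·(g VSS·d)⁻¹.

F/M ≈ 0.584 d⁻¹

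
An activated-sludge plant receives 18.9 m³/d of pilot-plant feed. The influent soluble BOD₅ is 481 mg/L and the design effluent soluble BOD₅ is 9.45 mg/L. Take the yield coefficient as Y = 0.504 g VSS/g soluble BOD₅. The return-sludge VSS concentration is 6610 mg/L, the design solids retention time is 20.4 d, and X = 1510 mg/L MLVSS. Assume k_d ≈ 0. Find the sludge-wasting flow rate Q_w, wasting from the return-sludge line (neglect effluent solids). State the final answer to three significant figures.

Q_w ≈ 0.680 m³/d

With k_d = 0 the design equation reduces to V = Y Q (S₀−S) θ_c / X = 0.504 × 18.9 × (481 − 9.45) × 20.4 / 1510 = 60.68 m³.
θ_c = V·X/(Q_w·X_r) when wasting from the recycle, so Q_w = V·X/(θ_c·X_r) = 60.68 × 1510 / (20.4 × 6610) = 0.6795 m³/d.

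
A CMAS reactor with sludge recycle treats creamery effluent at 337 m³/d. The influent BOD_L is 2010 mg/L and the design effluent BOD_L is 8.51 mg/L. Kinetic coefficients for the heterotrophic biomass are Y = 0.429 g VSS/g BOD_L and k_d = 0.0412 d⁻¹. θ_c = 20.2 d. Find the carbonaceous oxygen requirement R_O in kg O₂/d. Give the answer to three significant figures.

The observed yield is Y_obs = Y/(1 + k_d·θ_c) = 0.429 / (1 + 0.0412 × 20.2) = 0.429 / 1.832 = 0.2341 g VSS per g BOD_L removed.
Q·(S₀ − S) = 337 × (2010 − 8.51) × 10⁻³ = 674.5 kg/d removed.
Biomass synthesised: P_X = Y_obs × 674.5 = 157.9 kg VSS/d.
Carbonaceous O₂ demand = substrate oxidised − cell-mass equivalent = 674.5 − 1.42 × 157.9 = 450.2 kg O₂/d.

R_O ≈ 450 kg O₂/d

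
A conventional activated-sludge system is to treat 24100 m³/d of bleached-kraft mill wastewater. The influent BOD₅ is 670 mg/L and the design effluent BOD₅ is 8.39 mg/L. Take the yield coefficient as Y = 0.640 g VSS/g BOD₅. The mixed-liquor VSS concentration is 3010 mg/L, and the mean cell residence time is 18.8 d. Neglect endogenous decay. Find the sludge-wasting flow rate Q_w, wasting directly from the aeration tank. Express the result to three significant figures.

Q_w ≈ 3390 m³/d

V·X = Y·Q·ΔS·θ_c gives V = 0.640 × 24100 × (670 − 8.39) × 18.8 / 3010 = 63737 m³.
For wasting at MLVSS concentration, Q_w = V/θ_c = 63737/18.8 = 3390 m³/d.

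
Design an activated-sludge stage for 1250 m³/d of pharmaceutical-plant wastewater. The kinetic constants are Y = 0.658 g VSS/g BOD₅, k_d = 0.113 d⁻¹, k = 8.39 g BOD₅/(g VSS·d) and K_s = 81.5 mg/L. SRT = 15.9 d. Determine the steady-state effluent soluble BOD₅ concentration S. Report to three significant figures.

S ≈ 2.68 mg/L

For a completely mixed reactor with recycle the Lawrence–McCarty relation gives S = K_s·(1 + k_d·θ_c) / [θ_c·(Y·k − k_d) − 1] = 81.5 × (1 + 0.113 × 15.9) / [15.9 × (0.658 × 8.39 − 0.113) − 1] = 227.9 / 84.98 = 2.682 mg/L.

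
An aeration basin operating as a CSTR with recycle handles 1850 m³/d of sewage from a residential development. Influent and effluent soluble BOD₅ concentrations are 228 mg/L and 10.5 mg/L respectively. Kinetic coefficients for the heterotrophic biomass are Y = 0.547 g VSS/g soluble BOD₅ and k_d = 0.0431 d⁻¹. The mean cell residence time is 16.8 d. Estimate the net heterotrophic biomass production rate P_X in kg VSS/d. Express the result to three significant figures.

Observed yield with endogenous decay: Y_obs = Y / (1 + k_d·θ_c) = 0.547 / (1 + 0.0431 × 16.8) = 0.547 / 1.724 = 0.3173 g VSS/g soluble BOD₅.
Q·(S₀ − S) = 1850 × (228 − 10.5) × 10⁻³ = 402.4 kg/d removed.
P_X = Y_obs · Q(S₀ − S) = 0.3173 × 402.4 = 127.7 kg VSS/d.

P_X ≈ 128 kg VSS/d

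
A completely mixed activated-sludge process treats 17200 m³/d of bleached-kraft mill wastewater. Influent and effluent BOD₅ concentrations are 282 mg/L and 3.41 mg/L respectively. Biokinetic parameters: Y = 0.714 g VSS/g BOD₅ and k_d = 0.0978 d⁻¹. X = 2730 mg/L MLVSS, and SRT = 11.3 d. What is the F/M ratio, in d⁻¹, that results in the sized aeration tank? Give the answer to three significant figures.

F/M ≈ 0.264 d⁻¹

Steady-state biomass mass balance: V·X·(1 + k_d·θ_c) = Y·Q·(S₀ − S)·θ_c, so V = 0.714 × 17200 × (282 − 3.41) × 11.3 / [2730 × (1 + 0.0978 × 11.3)] = 3.87×10^7 / 5747 = 6727 m³.
F/M = Q·S₀ / (V·X) = 17200 × 282 / (6727 × 2730) = 0.2641 g BOD₅·(g VSS·d)⁻¹.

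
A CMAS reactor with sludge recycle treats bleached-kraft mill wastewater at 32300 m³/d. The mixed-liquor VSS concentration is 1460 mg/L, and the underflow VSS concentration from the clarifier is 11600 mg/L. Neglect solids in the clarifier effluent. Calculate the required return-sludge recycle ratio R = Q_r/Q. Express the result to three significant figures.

Mass balance around the secondary clarifier (neglecting effluent solids): R = X / (X_r − X) = 1460 / (11600 − 1460) = 0.1440.

R ≈ 0.144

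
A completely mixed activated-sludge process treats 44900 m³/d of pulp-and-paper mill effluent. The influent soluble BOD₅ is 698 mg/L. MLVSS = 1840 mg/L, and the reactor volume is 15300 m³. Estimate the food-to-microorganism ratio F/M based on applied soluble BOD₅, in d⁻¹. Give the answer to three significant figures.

F/M ≈ 1.11 d⁻¹

Food-to-microorganism ratio F/M = Q S₀ / (V X) = 44900 × 698 / (15300 × 1840) = 1.113 d⁻¹.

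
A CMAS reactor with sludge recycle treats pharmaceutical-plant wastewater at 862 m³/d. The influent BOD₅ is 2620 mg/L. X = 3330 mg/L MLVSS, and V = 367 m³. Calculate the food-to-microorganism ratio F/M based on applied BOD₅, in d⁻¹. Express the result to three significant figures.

F/M = Q·S₀ / (V·X) = 862 × 2620 / (367.0 × 3330) = 1.848 g BOD₅·(g VSS·d)⁻¹.

F/M ≈ 1.85 d⁻¹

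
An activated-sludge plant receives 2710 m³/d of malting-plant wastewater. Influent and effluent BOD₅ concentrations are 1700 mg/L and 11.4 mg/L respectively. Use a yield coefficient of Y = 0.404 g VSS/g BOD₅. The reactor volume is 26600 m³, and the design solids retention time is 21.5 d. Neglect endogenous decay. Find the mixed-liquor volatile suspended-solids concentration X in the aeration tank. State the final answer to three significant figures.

X ≈ 1490 mg/L

Without decay, X = Y Q (S₀−S) θ_c / V = 0.404 × 2710 × (1700 − 11.4) × 21.5 / 26600 = 1494 mg/L.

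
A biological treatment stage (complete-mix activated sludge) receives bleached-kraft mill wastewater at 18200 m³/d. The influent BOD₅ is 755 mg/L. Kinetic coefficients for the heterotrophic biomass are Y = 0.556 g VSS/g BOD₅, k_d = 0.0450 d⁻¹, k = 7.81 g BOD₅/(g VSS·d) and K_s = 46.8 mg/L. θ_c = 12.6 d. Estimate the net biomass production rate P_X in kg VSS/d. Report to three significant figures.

Effluent substrate depends only on kinetics and SRT: S = K_s(1 + k_d θ_c) / [θ_c(Yk − k_d) − 1] = 46.8 × (1 + 0.0450 × 12.6) / [12.6 × (0.556 × 7.81 − 0.0450) − 1] = 73.34 / 53.15 = 1.380 mg/L.
The observed yield is Y_obs = Y/(1 + k_d·θ_c) = 0.556 / (1 + 0.0450 × 12.6) = 0.556 / 1.567 = 0.3548 g VSS per g BOD₅ removed.
Q·(S₀ − S) = 18200 × (755 − 1.38) × 10⁻³ = 13716 kg/d removed.
So the net sludge growth is P_X = 0.3548 × 13716 = 4867 kg VSS/d.

P_X ≈ 4870 kg VSS/d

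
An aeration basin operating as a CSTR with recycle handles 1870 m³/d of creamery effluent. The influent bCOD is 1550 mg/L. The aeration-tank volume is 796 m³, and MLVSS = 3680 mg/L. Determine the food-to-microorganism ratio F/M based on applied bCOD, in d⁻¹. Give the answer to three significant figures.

F/M ≈ 0.989 d⁻¹

Food-to-microorganism ratio F/M = Q S₀ / (V X) = 1870 × 1550 / (796.0 × 3680) = 0.9895 d⁻¹.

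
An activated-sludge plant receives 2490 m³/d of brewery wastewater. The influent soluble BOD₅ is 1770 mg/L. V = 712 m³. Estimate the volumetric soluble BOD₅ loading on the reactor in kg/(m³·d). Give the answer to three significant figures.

L_v ≈ 6.19 kg soluble BOD₅/(m³·d)

L_v = Q S₀ / V = 2490 × 1770 × 10⁻³ / 712.0 = 6.190 kg/(m³·d).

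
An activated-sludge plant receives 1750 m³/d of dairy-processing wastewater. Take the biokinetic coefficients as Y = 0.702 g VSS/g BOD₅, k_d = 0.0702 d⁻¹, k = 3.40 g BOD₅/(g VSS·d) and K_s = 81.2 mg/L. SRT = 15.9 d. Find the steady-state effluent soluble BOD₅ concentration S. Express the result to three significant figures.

S ≈ 4.80 mg/L

For a completely mixed reactor with recycle the Lawrence–McCarty relation gives S = K_s·(1 + k_d·θ_c) / [θ_c·(Y·k − k_d) − 1] = 81.2 × (1 + 0.0702 × 15.9) / [15.9 × (0.702 × 3.40 − 0.0702) − 1] = 171.8 / 35.83 = 4.795 mg/L.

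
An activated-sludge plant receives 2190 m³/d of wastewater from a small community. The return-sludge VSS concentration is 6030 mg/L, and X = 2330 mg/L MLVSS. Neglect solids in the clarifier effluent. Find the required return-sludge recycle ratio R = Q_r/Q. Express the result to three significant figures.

R ≈ 0.630

Solids balance on the clarifier gives (1+R)X = R·X_r, so R = X/(X_r − X) = 2330 / (6030 − 2330) = 0.6297.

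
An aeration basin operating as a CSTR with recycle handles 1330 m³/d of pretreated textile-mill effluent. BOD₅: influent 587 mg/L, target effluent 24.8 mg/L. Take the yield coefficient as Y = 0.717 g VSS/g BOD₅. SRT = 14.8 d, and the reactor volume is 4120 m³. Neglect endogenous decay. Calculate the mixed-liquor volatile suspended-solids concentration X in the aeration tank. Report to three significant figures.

From V·X = Y·Q·(S₀ − S)·θ_c (decay neglected): X = 0.717 × 1330 × (587 − 24.8) × 14.8 / 4120 = 1926 mg/L.

X ≈ 1930 mg/L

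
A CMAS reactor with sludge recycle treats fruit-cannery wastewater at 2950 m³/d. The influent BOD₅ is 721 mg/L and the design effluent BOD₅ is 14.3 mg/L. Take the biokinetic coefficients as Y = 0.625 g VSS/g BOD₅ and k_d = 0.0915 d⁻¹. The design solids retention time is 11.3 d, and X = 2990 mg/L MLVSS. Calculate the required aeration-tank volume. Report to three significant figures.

V ≈ 2420 m³

Rearranging the biomass balance for a CMAS with decay, V = Y·Q·ΔS·θ_c / [X·(1+k_d θ_c)] = 0.625 × 2950 × (721 − 14.3) × 11.3 / [2990 × (1 + 0.0915 × 11.3)] = 1.47×10^7 / 6082 = 2421 m³.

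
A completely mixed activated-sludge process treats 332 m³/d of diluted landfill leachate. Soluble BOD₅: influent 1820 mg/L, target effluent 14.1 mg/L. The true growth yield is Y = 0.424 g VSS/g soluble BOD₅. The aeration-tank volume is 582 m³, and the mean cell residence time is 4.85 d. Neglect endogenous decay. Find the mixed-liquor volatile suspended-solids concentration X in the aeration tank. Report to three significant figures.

X ≈ 2120 mg/L

X = Y·Q·ΔS·θ_c / V = 0.424 × 332 × (1820 − 14.1) × 4.85 / 582 = 2118 mg/L.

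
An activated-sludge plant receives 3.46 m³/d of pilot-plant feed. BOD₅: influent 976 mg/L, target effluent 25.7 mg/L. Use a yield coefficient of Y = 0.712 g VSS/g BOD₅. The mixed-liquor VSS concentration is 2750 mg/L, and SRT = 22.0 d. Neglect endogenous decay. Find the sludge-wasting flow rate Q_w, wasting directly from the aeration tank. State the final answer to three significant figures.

Q_w ≈ 0.851 m³/d

With k_d = 0 the design equation reduces to V = Y Q (S₀−S) θ_c / X = 0.712 × 3.46 × (976 − 25.7) × 22.0 / 2750 = 18.73 m³.
For wasting at MLVSS concentration, Q_w = V/θ_c = 18.73/22.0 = 0.8513 m³/d.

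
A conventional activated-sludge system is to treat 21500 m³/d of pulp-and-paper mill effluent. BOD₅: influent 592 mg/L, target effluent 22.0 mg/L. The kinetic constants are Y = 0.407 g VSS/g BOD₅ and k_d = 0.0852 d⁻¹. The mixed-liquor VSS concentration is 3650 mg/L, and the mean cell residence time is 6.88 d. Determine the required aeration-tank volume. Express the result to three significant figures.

V ≈ 5930 m³

Rearranging the biomass balance for a CMAS with decay, V = Y·Q·ΔS·θ_c / [X·(1+k_d θ_c)] = 0.407 × 21500 × (592 − 22.0) × 6.88 / [3650 × (1 + 0.0852 × 6.88)] = 3.43×10^7 / 5790 = 5927 m³.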